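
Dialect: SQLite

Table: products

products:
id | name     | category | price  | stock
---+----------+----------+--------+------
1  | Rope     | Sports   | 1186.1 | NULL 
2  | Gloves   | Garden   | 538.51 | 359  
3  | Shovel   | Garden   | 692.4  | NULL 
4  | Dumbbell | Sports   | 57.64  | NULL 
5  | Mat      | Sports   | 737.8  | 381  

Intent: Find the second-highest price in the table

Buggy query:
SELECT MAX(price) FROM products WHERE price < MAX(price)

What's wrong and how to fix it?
Bug: The inner MAX is an aggregate inside WHERE, which is not allowed

Fix: Put the inner MAX in a scalar subquery

Corrected query:
SELECT MAX(price) FROM products WHERE price < (SELECT MAX(price) FROM products)

Result:
MAX(price)
----------
737.8     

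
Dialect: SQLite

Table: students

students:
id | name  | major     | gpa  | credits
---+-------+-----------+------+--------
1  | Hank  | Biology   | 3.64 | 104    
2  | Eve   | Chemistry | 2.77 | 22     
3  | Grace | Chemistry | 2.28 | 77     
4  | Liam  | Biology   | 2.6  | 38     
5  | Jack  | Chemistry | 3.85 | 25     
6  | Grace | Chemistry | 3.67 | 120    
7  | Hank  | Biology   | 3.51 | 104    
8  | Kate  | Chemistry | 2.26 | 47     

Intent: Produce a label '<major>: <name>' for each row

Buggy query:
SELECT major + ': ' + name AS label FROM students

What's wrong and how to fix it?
Bug: SQLite uses || for string concatenation; + coerces text to numbers (yielding 0)

Fix: Replace + with || to concatenate text

Corrected query:
SELECT major || ': ' || name AS label FROM students

Result:
label           
----------------
Biology: Hank   
Chemistry: Eve  
Chemistry: Grace
Biology: Liam   
Chemistry: Jack 
Chemistry: Grace
Biology: Hank   
Chemistry: Kate 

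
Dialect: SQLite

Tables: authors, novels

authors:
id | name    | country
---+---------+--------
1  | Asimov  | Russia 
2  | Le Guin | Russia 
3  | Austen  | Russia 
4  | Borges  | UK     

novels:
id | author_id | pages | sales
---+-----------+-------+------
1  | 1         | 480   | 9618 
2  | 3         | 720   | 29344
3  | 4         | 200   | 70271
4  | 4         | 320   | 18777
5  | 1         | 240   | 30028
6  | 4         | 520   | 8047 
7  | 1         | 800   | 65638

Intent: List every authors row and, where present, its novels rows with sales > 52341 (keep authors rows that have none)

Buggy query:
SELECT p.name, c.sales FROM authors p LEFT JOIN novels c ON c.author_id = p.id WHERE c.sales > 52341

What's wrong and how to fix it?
Bug: Filtering c.sales in WHERE discards the NULL rows produced by LEFT JOIN, turning it into an inner join

Fix: Put 'c.sales > 52341' in the JOIN's ON clause instead of WHERE

Corrected query:
SELECT p.name, c.sales FROM authors p LEFT JOIN novels c ON c.author_id = p.id AND c.sales > 52341

Result:
name    | sales
--------+------
Asimov  | 65638
Le Guin | NULL 
Austen  | NULL 
Borges  | 70271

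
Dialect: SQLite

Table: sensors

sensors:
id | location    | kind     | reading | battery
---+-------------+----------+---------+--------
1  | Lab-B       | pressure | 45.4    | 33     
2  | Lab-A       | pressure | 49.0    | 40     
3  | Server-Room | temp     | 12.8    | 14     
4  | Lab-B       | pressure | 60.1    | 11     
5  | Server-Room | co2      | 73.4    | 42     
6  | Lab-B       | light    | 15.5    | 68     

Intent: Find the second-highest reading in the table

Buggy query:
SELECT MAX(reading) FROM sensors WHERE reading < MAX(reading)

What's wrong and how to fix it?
Bug: MAX(reading) on the right of the comparison is an aggregate-in-WHERE error

Fix: Compute the overall MAX in a subquery, then take MAX of rows below it

Corrected query:
SELECT MAX(reading) FROM sensors WHERE reading < (SELECT MAX(reading) FROM sensors)

Result:
MAX(reading)
------------
60.1        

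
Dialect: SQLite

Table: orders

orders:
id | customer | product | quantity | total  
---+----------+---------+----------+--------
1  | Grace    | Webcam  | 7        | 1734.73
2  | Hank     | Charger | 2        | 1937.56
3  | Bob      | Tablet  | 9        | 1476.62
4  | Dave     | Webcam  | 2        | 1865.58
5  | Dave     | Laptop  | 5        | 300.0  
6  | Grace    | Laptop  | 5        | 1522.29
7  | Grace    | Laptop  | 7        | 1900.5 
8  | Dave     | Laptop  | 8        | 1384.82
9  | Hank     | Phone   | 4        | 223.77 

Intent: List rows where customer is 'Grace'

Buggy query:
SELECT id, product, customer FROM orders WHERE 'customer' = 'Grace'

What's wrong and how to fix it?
Bug: Single quotes denote string literals in SQL; the column name is being compared as a constant string

Fix: Remove the quotes around the column name (or use double quotes for an identifier)

Corrected query:
SELECT id, product, customer FROM orders WHERE customer = 'Grace'

Result:
id | product | customer
---+---------+---------
1  | Webcam  | Grace   
6  | Laptop  | Grace   
7  | Laptop  | Grace   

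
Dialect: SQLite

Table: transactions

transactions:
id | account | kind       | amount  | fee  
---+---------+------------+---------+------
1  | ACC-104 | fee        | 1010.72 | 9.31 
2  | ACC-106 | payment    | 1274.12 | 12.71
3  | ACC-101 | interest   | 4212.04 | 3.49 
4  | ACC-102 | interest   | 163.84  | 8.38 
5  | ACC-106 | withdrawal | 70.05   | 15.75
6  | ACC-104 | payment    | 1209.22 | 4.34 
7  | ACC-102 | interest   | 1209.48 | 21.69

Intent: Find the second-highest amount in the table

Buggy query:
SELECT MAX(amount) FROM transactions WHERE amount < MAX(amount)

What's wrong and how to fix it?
Bug: The inner MAX is an aggregate inside WHERE, which is not allowed

Fix: Compute the overall MAX in a subquery, then take MAX of rows below it

Corrected query:
SELECT MAX(amount) FROM transactions WHERE amount < (SELECT MAX(amount) FROM transactions)

Result:
MAX(amount)
-----------
1274.12    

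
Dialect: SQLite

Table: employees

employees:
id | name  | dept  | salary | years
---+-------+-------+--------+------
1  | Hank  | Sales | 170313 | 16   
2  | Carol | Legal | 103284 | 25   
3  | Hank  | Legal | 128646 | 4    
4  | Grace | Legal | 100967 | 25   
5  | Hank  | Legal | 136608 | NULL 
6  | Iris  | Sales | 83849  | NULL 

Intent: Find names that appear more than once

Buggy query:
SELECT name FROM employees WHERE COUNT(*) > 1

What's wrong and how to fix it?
Bug: COUNT(*) is an aggregate and cannot be used in WHERE

Fix: GROUP BY name, then filter groups with HAVING COUNT(*) > 1

Corrected query:
SELECT name FROM employees GROUP BY name HAVING COUNT(*) > 1

Result:
name
----
Hank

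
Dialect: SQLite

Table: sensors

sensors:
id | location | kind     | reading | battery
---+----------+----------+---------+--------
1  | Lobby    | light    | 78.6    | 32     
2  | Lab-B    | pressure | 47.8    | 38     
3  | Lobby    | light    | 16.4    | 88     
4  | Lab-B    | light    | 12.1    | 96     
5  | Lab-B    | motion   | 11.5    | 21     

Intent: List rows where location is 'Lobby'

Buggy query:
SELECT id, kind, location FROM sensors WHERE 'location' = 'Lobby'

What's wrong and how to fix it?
Bug: Single quotes denote string literals in SQL; the column name is being compared as a constant string

Fix: Remove the quotes around the column name (or use double quotes for an identifier)

Corrected query:
SELECT id, kind, location FROM sensors WHERE location = 'Lobby'

Result:
id | kind  | location
---+-------+---------
1  | light | Lobby   
3  | light | Lobby   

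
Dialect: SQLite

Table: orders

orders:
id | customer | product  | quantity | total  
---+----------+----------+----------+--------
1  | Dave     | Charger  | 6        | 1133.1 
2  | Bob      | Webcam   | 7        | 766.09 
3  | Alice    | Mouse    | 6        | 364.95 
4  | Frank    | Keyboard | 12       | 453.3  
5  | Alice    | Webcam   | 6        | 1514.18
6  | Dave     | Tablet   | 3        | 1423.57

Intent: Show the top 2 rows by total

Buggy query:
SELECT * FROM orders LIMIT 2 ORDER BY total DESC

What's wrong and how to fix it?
Bug: ORDER BY cannot follow LIMIT; LIMIT is the final clause

Fix: Swap the clauses: ORDER BY first, then LIMIT

Corrected query:
SELECT * FROM orders ORDER BY total DESC LIMIT 2

Result:
id | customer | product | quantity | total  
---+----------+---------+----------+--------
5  | Alice    | Webcam  | 6        | 1514.18
6  | Dave     | Tablet  | 3        | 1423.57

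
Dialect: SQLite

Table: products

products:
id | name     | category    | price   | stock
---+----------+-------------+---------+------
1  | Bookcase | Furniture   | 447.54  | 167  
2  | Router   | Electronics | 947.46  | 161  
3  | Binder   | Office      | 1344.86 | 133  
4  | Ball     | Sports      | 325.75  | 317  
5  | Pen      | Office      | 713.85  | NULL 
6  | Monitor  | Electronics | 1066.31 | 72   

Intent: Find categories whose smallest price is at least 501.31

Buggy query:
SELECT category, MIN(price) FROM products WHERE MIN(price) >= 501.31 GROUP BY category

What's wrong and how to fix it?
Bug: MIN() in WHERE is a misuse of aggregate

Fix: Replace WHERE with HAVING after the GROUP BY

Corrected query:
SELECT category, MIN(price) FROM products GROUP BY category HAVING MIN(price) >= 501.31

Result:
category    | MIN(price)
------------+-----------
Electronics | 947.46    
Office      | 713.85    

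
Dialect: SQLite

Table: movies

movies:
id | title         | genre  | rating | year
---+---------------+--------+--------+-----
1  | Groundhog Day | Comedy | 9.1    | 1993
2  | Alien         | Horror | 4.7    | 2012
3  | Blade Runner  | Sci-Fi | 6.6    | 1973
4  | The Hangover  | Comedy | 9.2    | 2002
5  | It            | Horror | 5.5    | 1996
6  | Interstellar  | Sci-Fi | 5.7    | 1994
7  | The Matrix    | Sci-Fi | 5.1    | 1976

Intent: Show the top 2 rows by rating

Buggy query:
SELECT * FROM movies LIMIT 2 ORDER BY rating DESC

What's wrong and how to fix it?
Bug: LIMIT must come after ORDER BY

Fix: Sort with ORDER BY, then apply LIMIT

Corrected query:
SELECT * FROM movies ORDER BY rating DESC LIMIT 2

Result:
id | title         | genre  | rating | year
---+---------------+--------+--------+-----
4  | The Hangover  | Comedy | 9.2    | 2002
1  | Groundhog Day | Comedy | 9.1    | 1993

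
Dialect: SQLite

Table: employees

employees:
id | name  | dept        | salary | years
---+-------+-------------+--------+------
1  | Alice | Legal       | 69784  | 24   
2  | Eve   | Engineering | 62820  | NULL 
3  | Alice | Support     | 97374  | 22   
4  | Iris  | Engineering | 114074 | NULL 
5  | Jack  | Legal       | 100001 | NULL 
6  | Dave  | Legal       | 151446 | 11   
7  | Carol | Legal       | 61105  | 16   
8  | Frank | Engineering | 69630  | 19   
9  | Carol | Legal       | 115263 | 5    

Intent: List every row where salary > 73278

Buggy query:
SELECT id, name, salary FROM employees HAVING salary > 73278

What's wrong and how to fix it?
Bug: This is a non-aggregate query (no GROUP BY, no aggregates), so in SQLite the HAVING clause is invalid here; a row-level condition belongs in WHERE

Fix: Replace HAVING with WHERE since the condition applies to individual rows

Corrected query:
SELECT id, name, salary FROM employees WHERE salary > 73278

Result:
id | name  | salary
---+-------+-------
3  | Alice | 97374 
4  | Iris  | 114074
5  | Jack  | 100001
6  | Dave  | 151446
9  | Carol | 115263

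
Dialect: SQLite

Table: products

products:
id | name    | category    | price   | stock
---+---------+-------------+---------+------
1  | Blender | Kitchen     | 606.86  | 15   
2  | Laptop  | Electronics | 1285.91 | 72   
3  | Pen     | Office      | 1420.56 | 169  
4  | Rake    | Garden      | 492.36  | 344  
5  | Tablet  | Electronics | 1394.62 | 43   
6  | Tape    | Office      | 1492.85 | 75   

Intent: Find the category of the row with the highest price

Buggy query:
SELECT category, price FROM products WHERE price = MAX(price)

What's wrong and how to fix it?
Bug: WHERE is evaluated per row; an aggregate over the whole table isn't defined there

Fix: Wrap MAX in a scalar subquery so WHERE compares against a single value

Corrected query:
SELECT category, price FROM products WHERE price = (SELECT MAX(price) FROM products)

Result:
category | price  
---------+--------
Office   | 1492.85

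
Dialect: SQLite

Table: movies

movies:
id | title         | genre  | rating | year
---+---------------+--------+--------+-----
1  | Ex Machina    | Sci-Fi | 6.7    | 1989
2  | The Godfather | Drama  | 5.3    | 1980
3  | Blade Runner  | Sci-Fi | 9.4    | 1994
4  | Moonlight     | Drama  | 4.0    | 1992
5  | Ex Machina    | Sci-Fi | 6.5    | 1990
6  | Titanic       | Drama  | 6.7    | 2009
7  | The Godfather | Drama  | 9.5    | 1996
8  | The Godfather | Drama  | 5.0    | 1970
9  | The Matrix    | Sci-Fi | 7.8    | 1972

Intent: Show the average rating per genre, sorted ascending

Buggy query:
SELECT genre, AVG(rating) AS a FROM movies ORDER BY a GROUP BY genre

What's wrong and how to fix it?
Bug: ORDER BY appears before GROUP BY; SQL clause order requires GROUP BY first

Fix: Move ORDER BY to the end, after GROUP BY

Corrected query:
SELECT genre, AVG(rating) AS a FROM movies GROUP BY genre ORDER BY a

Result:
genre  | a  
-------+----
Drama  | 6.1
Sci-Fi | 7.6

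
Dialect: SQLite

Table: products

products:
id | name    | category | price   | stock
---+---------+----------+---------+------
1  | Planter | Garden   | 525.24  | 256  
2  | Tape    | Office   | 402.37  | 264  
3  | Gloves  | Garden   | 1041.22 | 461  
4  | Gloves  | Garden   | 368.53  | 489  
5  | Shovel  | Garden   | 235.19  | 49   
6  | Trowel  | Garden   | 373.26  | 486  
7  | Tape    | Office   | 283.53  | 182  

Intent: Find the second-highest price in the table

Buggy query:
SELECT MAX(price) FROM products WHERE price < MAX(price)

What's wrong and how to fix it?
Bug: MAX(price) on the right of the comparison is an aggregate-in-WHERE error

Fix: Put the inner MAX in a scalar subquery

Corrected query:
SELECT MAX(price) FROM products WHERE price < (SELECT MAX(price) FROM products)

Result:
MAX(price)
----------
525.24    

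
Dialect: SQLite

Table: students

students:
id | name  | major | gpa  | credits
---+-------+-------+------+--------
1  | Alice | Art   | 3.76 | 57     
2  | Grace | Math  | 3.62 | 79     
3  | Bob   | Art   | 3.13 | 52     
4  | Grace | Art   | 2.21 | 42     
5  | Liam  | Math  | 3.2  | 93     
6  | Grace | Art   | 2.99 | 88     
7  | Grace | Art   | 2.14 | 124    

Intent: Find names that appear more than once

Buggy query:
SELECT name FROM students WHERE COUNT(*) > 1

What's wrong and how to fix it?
Bug: WHERE can't reference COUNT(*); aggregates are computed after WHERE

Fix: Group first, then use HAVING for the count condition

Corrected query:
SELECT name FROM students GROUP BY name HAVING COUNT(*) > 1

Result:
name 
-----
Grace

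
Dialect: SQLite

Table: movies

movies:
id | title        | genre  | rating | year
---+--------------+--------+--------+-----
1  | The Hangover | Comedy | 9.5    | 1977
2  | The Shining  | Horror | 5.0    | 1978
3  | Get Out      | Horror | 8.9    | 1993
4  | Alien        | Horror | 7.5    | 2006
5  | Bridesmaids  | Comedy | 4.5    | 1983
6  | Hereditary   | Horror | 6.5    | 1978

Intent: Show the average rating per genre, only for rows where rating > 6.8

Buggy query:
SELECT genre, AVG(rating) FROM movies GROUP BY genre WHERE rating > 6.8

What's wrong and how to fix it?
Bug: WHERE cannot follow GROUP BY

Fix: Move the WHERE clause before GROUP BY

Corrected query:
SELECT genre, AVG(rating) FROM movies WHERE rating > 6.8 GROUP BY genre

Result:
genre  | AVG(rating)
-------+------------
Comedy | 9.5        
Horror | 8.2        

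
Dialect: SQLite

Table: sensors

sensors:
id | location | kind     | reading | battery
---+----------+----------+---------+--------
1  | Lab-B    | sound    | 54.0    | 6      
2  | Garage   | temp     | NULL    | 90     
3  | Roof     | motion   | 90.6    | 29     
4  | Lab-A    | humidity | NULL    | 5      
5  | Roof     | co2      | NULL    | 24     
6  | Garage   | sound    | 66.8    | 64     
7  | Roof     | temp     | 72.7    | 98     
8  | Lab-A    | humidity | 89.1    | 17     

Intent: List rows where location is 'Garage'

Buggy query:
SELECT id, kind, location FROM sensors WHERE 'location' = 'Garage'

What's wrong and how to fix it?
Bug: Single quotes denote string literals in SQL; the column name is being compared as a constant string

Fix: Reference the column as location without single quotes

Corrected query:
SELECT id, kind, location FROM sensors WHERE location = 'Garage'

Result:
id | kind  | location
---+-------+---------
2  | temp  | Garage  
6  | sound | Garage  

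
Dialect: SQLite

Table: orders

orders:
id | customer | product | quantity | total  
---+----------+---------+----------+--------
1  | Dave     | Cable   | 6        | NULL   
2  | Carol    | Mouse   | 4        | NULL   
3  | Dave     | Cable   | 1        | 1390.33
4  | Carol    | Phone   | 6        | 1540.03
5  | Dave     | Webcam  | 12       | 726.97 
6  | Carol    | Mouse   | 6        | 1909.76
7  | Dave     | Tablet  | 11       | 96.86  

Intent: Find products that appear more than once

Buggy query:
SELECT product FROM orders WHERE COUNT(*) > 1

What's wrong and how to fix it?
Bug: COUNT(*) is an aggregate and cannot be used in WHERE

Fix: Group first, then use HAVING for the count condition

Corrected query:
SELECT product FROM orders GROUP BY product HAVING COUNT(*) > 1

Result:
product
-------
Cable  
Mouse  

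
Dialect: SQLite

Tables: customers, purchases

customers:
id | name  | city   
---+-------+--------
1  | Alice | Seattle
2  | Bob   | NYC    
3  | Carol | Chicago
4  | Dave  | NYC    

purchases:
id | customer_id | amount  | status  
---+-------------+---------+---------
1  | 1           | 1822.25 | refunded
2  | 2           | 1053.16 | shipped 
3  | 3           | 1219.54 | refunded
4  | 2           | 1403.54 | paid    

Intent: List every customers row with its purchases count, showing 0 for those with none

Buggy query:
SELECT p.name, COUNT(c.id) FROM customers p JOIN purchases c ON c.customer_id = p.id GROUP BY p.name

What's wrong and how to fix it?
Bug: An inner join excludes parents with zero children

Fix: Switch to LEFT JOIN to retain unmatched parent rows

Corrected query:
SELECT p.name, COUNT(c.id) FROM customers p LEFT JOIN purchases c ON c.customer_id = p.id GROUP BY p.name

Result:
name  | COUNT(c.id)
------+------------
Alice | 1          
Bob   | 2          
Carol | 1          
Dave  | 0          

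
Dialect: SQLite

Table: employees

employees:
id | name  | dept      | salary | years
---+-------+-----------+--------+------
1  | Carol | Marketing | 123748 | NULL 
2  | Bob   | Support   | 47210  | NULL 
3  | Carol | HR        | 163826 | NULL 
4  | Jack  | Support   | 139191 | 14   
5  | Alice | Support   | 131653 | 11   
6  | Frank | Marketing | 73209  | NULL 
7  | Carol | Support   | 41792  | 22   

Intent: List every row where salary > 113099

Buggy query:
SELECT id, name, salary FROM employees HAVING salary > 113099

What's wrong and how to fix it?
Bug: HAVING filters the output of aggregation, but this query has no GROUP BY and no aggregate functions, so SQLite rejects it (HAVING clause on a non-aggregate query); the condition here is per row

Fix: Replace HAVING with WHERE since the condition applies to individual rows

Corrected query:
SELECT id, name, salary FROM employees WHERE salary > 113099

Result:
id | name  | salary
---+-------+-------
1  | Carol | 123748
3  | Carol | 163826
4  | Jack  | 139191
5  | Alice | 131653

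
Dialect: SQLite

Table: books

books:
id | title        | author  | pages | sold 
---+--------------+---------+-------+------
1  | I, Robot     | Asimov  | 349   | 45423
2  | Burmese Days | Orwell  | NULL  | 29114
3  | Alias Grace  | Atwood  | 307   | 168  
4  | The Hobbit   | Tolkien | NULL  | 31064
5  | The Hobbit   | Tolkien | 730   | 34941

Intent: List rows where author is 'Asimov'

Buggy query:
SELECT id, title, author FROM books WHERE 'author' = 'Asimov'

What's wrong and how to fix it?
Bug: 'author' in single quotes is a string literal, not the column; the comparison is literal-vs-literal and never true

Fix: Reference the column as author without single quotes

Corrected query:
SELECT id, title, author FROM books WHERE author = 'Asimov'

Result:
id | title    | author
---+----------+-------
1  | I, Robot | Asimov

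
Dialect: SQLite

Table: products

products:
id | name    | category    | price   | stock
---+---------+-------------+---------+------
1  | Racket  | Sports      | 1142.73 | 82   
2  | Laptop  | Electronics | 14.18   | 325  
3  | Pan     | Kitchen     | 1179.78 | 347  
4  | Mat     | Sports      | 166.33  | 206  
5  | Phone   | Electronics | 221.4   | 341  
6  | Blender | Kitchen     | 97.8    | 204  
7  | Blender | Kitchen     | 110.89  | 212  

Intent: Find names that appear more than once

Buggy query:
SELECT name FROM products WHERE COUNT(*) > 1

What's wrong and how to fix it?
Bug: WHERE can't reference COUNT(*); aggregates are computed after WHERE

Fix: GROUP BY name, then filter groups with HAVING COUNT(*) > 1

Corrected query:
SELECT name FROM products GROUP BY name HAVING COUNT(*) > 1

Result:
name   
-------
Blender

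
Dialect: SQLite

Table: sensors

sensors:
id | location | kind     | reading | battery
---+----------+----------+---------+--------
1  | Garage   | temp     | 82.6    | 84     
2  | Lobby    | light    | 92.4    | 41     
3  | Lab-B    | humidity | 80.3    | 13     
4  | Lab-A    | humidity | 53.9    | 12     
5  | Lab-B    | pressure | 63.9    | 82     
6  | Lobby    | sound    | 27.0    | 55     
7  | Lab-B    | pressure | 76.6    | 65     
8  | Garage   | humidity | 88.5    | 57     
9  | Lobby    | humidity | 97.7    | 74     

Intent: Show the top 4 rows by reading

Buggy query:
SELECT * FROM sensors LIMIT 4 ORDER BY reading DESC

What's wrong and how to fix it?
Bug: ORDER BY cannot follow LIMIT; LIMIT is the final clause

Fix: Sort with ORDER BY, then apply LIMIT

Corrected query:
SELECT * FROM sensors ORDER BY reading DESC LIMIT 4

Result:
id | location | kind     | reading | battery
---+----------+----------+---------+--------
9  | Lobby    | humidity | 97.7    | 74     
2  | Lobby    | light    | 92.4    | 41     
8  | Garage   | humidity | 88.5    | 57     
1  | Garage   | temp     | 82.6    | 84     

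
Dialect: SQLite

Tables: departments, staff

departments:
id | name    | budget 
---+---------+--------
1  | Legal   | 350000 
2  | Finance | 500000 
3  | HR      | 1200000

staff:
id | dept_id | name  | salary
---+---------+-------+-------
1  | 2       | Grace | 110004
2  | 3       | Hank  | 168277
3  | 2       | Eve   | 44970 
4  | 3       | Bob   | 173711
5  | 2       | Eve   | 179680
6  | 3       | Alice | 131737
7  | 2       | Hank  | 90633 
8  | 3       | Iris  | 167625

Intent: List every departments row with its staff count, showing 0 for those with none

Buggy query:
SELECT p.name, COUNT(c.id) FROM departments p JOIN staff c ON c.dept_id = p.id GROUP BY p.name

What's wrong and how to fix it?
Bug: An inner join excludes parents with zero children

Fix: Use LEFT JOIN so parents without children still appear (COUNT(c.id) gives 0)

Corrected query:
SELECT p.name, COUNT(c.id) FROM departments p LEFT JOIN staff c ON c.dept_id = p.id GROUP BY p.name

Result:
name    | COUNT(c.id)
--------+------------
Finance | 4          
HR      | 4          
Legal   | 0          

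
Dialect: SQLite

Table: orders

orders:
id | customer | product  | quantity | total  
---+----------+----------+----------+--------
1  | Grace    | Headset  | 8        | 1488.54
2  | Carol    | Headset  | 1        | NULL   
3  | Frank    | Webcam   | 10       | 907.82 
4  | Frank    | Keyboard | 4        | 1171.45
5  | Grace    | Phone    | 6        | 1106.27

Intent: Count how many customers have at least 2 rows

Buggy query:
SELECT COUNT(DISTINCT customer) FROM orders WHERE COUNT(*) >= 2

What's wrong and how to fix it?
Bug: COUNT(*) cannot appear in WHERE; the per-group count doesn't exist yet

Fix: Use a subquery that GROUPs and filters with HAVING, then count its rows

Corrected query:
SELECT COUNT(*) FROM (SELECT customer FROM orders GROUP BY customer HAVING COUNT(*) >= 2)

Result:
COUNT(*)
--------
2       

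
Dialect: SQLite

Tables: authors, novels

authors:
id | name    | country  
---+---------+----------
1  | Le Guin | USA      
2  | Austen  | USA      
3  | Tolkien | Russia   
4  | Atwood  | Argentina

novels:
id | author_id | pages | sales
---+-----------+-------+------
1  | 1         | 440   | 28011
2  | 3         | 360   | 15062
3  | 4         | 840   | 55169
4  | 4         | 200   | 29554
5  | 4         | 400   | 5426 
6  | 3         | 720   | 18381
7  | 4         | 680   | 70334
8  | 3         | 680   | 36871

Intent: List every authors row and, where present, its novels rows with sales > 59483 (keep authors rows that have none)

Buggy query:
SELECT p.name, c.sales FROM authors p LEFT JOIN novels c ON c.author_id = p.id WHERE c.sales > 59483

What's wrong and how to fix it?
Bug: Filtering c.sales in WHERE discards the NULL rows produced by LEFT JOIN, turning it into an inner join

Fix: Move the right-table condition into the ON clause so unmatched parents are kept

Corrected query:
SELECT p.name, c.sales FROM authors p LEFT JOIN novels c ON c.author_id = p.id AND c.sales > 59483

Result:
name    | sales
--------+------
Le Guin | NULL 
Austen  | NULL 
Tolkien | NULL 
Atwood  | 70334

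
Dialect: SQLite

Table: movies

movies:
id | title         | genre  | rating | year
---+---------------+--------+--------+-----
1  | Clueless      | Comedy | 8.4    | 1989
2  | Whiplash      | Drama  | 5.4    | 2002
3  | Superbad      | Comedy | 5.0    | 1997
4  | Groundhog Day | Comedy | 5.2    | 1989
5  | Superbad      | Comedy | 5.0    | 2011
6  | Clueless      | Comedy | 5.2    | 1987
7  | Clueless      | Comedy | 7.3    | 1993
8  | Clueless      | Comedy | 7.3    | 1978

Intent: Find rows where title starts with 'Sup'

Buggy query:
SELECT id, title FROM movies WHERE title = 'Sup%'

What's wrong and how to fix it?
Bug: '=' compares the literal string including the % character; pattern matching needs LIKE

Fix: Use LIKE for wildcard pattern matching

Corrected query:
SELECT id, title FROM movies WHERE title LIKE 'Sup%'

Result:
id | title   
---+---------
3  | Superbad
5  | Superbad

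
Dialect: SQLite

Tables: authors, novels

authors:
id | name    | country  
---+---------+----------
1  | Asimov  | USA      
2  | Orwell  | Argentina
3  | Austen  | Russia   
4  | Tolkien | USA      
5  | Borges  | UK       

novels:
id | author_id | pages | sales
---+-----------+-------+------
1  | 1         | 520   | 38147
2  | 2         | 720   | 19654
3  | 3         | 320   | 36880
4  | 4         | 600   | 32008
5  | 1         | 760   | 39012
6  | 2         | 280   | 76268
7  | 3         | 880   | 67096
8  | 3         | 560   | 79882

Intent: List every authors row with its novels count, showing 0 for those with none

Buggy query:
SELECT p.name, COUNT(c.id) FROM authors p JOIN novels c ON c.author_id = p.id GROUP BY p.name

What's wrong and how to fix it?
Bug: An inner join excludes parents with zero children

Fix: Switch to LEFT JOIN to retain unmatched parent rows

Corrected query:
SELECT p.name, COUNT(c.id) FROM authors p LEFT JOIN novels c ON c.author_id = p.id GROUP BY p.name

Result:
name    | COUNT(c.id)
--------+------------
Asimov  | 2          
Austen  | 3          
Borges  | 0          
Orwell  | 2          
Tolkien | 1          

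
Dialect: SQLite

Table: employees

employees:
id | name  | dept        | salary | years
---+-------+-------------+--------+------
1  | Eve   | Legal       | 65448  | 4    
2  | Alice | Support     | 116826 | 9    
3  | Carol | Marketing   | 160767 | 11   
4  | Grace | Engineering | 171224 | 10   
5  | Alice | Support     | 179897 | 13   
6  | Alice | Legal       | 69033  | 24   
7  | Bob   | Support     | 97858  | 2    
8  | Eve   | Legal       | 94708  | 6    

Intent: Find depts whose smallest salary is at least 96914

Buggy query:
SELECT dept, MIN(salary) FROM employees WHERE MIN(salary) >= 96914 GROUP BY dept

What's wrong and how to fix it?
Bug: MIN() in WHERE is a misuse of aggregate

Fix: Replace WHERE with HAVING after the GROUP BY

Corrected query:
SELECT dept, MIN(salary) FROM employees GROUP BY dept HAVING MIN(salary) >= 96914

Result:
dept        | MIN(salary)
------------+------------
Engineering | 171224     
Marketing   | 160767     
Support     | 97858      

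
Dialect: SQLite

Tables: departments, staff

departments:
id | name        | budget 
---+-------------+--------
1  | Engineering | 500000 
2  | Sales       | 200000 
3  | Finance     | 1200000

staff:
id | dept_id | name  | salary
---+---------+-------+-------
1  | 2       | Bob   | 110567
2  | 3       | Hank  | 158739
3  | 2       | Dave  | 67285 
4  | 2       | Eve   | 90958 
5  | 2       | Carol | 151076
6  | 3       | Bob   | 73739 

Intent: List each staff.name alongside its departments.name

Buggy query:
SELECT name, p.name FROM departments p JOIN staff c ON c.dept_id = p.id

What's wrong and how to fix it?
Bug: Both tables have a 'name' column; the unqualified reference is ambiguous

Fix: Qualify the column with its table alias (c.name)

Corrected query:
SELECT c.name, p.name FROM departments p JOIN staff c ON c.dept_id = p.id

Result:
name  | name   
------+--------
Bob   | Sales  
Hank  | Finance
Dave  | Sales  
Eve   | Sales  
Carol | Sales  
Bob   | Finance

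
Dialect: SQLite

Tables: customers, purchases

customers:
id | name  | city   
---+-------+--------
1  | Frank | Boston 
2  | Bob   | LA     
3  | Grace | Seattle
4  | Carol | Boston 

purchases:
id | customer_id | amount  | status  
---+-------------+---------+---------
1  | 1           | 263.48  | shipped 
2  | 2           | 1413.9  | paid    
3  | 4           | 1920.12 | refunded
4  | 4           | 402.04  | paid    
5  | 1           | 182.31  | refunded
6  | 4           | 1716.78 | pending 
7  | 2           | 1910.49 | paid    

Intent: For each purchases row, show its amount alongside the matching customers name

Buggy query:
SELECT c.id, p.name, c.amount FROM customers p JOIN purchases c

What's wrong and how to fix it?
Bug: JOIN with no ON clause produces a cartesian product; every purchases row pairs with every customers row

Fix: Add ON c.customer_id = p.id to the JOIN

Corrected query:
SELECT c.id, p.name, c.amount FROM customers p JOIN purchases c ON c.customer_id = p.id

Result:
id | name  | amount 
---+-------+--------
1  | Frank | 263.48 
2  | Bob   | 1413.9 
3  | Carol | 1920.12
4  | Carol | 402.04 
5  | Frank | 182.31 
6  | Carol | 1716.78
7  | Bob   | 1910.49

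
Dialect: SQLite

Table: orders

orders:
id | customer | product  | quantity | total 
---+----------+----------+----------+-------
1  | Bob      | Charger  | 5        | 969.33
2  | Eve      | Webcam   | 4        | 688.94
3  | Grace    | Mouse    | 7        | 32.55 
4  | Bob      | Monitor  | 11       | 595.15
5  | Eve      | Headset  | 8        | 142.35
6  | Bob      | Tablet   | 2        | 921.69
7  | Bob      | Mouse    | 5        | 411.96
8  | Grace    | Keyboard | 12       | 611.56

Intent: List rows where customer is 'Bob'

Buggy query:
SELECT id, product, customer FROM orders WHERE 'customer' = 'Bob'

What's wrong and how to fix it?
Bug: Single quotes denote string literals in SQL; the column name is being compared as a constant string

Fix: Remove the quotes around the column name (or use double quotes for an identifier)

Corrected query:
SELECT id, product, customer FROM orders WHERE customer = 'Bob'

Result:
id | product | customer
---+---------+---------
1  | Charger | Bob     
4  | Monitor | Bob     
6  | Tablet  | Bob     
7  | Mouse   | Bob     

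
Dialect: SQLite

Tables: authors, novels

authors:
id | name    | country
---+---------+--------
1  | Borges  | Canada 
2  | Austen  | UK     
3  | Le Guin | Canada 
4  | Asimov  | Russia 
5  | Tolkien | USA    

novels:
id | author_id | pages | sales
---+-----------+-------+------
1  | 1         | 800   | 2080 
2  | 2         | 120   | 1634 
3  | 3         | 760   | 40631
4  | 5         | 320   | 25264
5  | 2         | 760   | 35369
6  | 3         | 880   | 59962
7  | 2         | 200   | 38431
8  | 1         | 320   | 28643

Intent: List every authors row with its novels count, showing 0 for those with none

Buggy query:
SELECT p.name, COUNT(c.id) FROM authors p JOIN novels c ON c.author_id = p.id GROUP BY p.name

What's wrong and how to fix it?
Bug: An inner join excludes parents with zero children

Fix: Use LEFT JOIN so parents without children still appear (COUNT(c.id) gives 0)

Corrected query:
SELECT p.name, COUNT(c.id) FROM authors p LEFT JOIN novels c ON c.author_id = p.id GROUP BY p.name

Result:
name    | COUNT(c.id)
--------+------------
Asimov  | 0          
Austen  | 3          
Borges  | 2          
Le Guin | 2          
Tolkien | 1          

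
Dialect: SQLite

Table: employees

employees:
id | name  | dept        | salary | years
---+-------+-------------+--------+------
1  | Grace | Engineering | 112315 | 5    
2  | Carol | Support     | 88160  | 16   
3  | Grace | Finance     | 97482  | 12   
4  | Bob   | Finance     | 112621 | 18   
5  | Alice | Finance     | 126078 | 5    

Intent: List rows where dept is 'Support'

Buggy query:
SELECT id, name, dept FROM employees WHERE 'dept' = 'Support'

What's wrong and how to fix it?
Bug: 'dept' in single quotes is a string literal, not the column; the comparison is literal-vs-literal and never true

Fix: Remove the quotes around the column name (or use double quotes for an identifier)

Corrected query:
SELECT id, name, dept FROM employees WHERE dept = 'Support'

Result:
id | name  | dept   
---+-------+--------
2  | Carol | Support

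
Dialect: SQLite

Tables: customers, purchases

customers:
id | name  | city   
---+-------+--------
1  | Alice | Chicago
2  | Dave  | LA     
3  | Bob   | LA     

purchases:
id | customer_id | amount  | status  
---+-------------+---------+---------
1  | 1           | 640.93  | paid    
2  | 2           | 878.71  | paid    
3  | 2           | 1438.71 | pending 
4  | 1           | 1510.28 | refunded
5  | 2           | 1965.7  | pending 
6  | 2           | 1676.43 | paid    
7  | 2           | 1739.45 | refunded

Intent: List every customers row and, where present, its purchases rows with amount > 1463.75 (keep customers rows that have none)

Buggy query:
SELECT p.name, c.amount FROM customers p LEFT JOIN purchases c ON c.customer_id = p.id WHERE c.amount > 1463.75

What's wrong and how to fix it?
Bug: Filtering c.amount in WHERE discards the NULL rows produced by LEFT JOIN, turning it into an inner join

Fix: Move the right-table condition into the ON clause so unmatched parents are kept

Corrected query:
SELECT p.name, c.amount FROM customers p LEFT JOIN purchases c ON c.customer_id = p.id AND c.amount > 1463.75

Result:
name  | amount 
------+--------
Alice | 1510.28
Dave  | 1676.43
Dave  | 1739.45
Dave  | 1965.7 
Bob   | NULL   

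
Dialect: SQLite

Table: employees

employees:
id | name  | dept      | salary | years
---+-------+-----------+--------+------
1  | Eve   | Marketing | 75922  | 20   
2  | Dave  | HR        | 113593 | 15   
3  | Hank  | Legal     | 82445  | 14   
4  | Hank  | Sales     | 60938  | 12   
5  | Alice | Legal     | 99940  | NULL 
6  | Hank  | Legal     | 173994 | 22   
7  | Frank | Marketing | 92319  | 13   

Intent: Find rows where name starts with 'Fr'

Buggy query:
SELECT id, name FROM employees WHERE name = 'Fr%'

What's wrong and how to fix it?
Bug: Wildcards only work with LIKE; '=' treats '%' as a literal character

Fix: Use LIKE for wildcard pattern matching

Corrected query:
SELECT id, name FROM employees WHERE name LIKE 'Fr%'

Result:
id | name 
---+------
7  | Frank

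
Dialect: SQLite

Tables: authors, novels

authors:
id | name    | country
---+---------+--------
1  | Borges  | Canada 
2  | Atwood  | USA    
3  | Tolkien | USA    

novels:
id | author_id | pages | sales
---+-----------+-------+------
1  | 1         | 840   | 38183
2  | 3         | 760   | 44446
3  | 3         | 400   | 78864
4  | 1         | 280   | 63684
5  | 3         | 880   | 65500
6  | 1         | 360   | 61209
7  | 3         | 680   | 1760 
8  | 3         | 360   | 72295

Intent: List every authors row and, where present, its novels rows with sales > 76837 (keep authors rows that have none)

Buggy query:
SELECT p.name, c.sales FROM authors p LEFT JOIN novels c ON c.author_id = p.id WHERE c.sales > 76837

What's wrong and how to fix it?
Bug: Filtering c.sales in WHERE discards the NULL rows produced by LEFT JOIN, turning it into an inner join

Fix: Move the right-table condition into the ON clause so unmatched parents are kept

Corrected query:
SELECT p.name, c.sales FROM authors p LEFT JOIN novels c ON c.author_id = p.id AND c.sales > 76837

Result:
name    | sales
--------+------
Borges  | NULL 
Atwood  | NULL 
Tolkien | 78864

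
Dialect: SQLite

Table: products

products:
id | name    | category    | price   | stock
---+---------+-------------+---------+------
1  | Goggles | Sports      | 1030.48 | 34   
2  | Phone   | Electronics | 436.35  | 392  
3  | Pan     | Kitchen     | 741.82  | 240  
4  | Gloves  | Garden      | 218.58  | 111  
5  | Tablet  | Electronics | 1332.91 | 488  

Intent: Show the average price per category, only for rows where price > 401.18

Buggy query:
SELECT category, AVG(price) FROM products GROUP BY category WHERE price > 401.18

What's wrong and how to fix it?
Bug: Row-level WHERE must come before GROUP BY in the clause order

Fix: Move the WHERE clause before GROUP BY

Corrected query:
SELECT category, AVG(price) FROM products WHERE price > 401.18 GROUP BY category

Result:
category    | AVG(price)
------------+-----------
Electronics | 884.63    
Kitchen     | 741.82    
Sports      | 1030.48   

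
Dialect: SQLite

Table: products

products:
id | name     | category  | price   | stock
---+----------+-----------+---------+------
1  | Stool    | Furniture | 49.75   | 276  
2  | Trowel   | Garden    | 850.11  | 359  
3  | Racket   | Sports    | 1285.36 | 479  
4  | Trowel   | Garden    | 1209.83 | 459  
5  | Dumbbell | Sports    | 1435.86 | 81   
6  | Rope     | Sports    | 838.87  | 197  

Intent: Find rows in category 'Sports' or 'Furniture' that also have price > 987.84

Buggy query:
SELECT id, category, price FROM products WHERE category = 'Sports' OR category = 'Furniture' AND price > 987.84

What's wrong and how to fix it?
Bug: AND binds tighter than OR, so this parses as category = 'Sports' OR (category = 'Furniture' AND price > 987.84)

Fix: Add parentheses around the OR so the AND applies to both alternatives

Corrected query:
SELECT id, category, price FROM products WHERE (category = 'Sports' OR category = 'Furniture') AND price > 987.84

Result:
id | category | price  
---+----------+--------
3  | Sports   | 1285.36
5  | Sports   | 1435.86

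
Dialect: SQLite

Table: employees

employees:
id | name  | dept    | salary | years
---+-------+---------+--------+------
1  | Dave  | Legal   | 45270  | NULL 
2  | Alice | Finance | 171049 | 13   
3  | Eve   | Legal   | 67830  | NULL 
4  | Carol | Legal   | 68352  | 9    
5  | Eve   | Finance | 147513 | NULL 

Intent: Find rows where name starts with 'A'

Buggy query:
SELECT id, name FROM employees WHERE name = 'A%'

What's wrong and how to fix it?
Bug: Wildcards only work with LIKE; '=' treats '%' as a literal character

Fix: Use LIKE for wildcard pattern matching

Corrected query:
SELECT id, name FROM employees WHERE name LIKE 'A%'

Result:
id | name 
---+------
2  | Alice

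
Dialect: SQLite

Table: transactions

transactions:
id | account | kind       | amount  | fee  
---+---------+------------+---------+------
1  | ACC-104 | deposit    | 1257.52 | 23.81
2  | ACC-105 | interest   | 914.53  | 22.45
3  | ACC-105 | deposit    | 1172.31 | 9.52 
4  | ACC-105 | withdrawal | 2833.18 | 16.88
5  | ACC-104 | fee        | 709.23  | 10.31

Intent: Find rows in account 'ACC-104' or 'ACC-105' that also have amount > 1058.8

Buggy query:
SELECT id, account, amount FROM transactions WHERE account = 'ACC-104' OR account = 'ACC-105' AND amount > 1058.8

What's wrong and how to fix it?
Bug: AND binds tighter than OR, so this parses as account = 'ACC-104' OR (account = 'ACC-105' AND amount > 1058.8)

Fix: Add parentheses around the OR so the AND applies to both alternatives

Corrected query:
SELECT id, account, amount FROM transactions WHERE (account = 'ACC-104' OR account = 'ACC-105') AND amount > 1058.8

Result:
id | account | amount 
---+---------+--------
1  | ACC-104 | 1257.52
3  | ACC-105 | 1172.31
4  | ACC-105 | 2833.18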